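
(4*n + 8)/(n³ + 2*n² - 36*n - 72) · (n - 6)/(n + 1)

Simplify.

Factor: 4*n + 8 = 4·(n + 2);  n³ + 2*n² - 36*n - 72 = (n + 2)·(n - 6)·(n + 6)
Cancel the common factors (n - 6), (n + 2).

4/(n² + 7*n + 6)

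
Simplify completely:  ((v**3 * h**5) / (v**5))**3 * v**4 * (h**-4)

Inside the bracket: (v**-2) * h**5
Raise to the power 3: (v**-6) * h**15
Multiply by v**4 * (h**-4): add exponents.

h**11/v**2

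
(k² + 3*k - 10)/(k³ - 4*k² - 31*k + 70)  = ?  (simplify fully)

1/(k - 7)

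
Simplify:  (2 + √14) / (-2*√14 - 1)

Multiply numerator and denominator by -1 + 2*√14.
Denominator becomes -55; numerator becomes 3*√14 + 26.

(-26 - 3*√14)/55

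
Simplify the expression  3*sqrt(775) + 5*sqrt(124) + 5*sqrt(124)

3*sqrt(775) = 15*sqrt(31); 5*sqrt(124) = 10*sqrt(31); 5*sqrt(124) = 10*sqrt(31)
Combine: (15 + 10 + 10)·sqrt(31) = 35*sqrt(31)

35*sqrt(31)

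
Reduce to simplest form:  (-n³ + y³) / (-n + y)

n² + n*y + y²

Factor as (a-b)(a^2+ab+b^2) with a=y, b=n.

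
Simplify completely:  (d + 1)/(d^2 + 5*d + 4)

1/(d + 4)

Factor: d^2 + 5*d + 4 = (d + 4)*(d + 1)
Cancel the common factor (d + 1).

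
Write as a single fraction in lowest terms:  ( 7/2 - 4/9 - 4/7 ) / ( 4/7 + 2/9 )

Numerator: 7/2 - 4/9 - 4/7 = 313/126
Denominator: 4/7 + 2/9 = 50/63
Divide: (313/126) · (63/50) = 313/100

313/100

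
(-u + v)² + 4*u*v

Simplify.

(u + v)²

After expansion: u² + 2*u*v + v² — a perfect-square trinomial.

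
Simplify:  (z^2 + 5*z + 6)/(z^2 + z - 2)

(z + 3)/(z - 1)

Factor: z^2 + 5*z + 6 = (z + 3)*(z + 2);  z^2 + z - 2 = (z - 1)*(z + 2)
Cancel the common factor (z + 2).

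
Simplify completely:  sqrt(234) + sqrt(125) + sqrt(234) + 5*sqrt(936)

5*sqrt(5) + 36*sqrt(26)

sqrt(234) = 3*sqrt(26); sqrt(125) = 5*sqrt(5); sqrt(234) = 3*sqrt(26); 5*sqrt(936) = 30*sqrt(26)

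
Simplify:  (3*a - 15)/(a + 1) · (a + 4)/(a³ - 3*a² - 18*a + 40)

3/(a² - a - 2)

Factor: 3*a - 15 = 3·(a - 5);  a³ - 3*a² - 18*a + 40 = (a - 5)·(a - 2)·(a + 4)
Cancel the common factors (a + 4), (a - 5).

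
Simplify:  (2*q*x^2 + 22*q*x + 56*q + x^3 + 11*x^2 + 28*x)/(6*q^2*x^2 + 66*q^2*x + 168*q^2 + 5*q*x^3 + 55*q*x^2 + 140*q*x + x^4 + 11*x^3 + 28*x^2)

1/(3*q + x)

Factor: 2*q*x^2 + 22*q*x + 56*q + x^3 + 11*x^2 + 28*x = (x + 4)*(2*q + x)*(x + 7);  6*q^2*x^2 + 66*q^2*x + 168*q^2 + 5*q*x^3 + 55*q*x^2 + 140*q*x + x^4 + 11*x^3 + 28*x^2 = (2*q + x)*(x + 7)*(x + 4)*(3*q + x)
Cancel the common factors (x + 4), (2*q + x), (x + 7).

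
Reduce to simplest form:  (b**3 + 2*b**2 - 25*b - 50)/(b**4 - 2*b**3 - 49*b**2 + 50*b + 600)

Factor: b**3 + 2*b**2 - 25*b - 50 = (b + 5)*(b - 5)*(b + 2);  b**4 - 2*b**3 - 49*b**2 + 50*b + 600 = (b - 6)*(b + 4)*(b - 5)*(b + 5)
Cancel the common factors (b + 5), (b - 5).

(b + 2)/(b**2 - 2*b - 24)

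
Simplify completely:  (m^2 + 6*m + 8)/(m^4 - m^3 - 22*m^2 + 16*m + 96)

Factor: m^2 + 6*m + 8 = (m + 2)*(m + 4);  m^4 - m^3 - 22*m^2 + 16*m + 96 = (m - 3)*(m - 4)*(m + 2)*(m + 4)
Cancel the common factors (m + 2), (m + 4).

1/(m^2 - 7*m + 12)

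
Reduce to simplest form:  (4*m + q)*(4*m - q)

16*m**2 - q**2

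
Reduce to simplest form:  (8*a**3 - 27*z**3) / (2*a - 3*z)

4*a**2 + 6*a*z + 9*z**2

Factor as (a-b)(a**2+ab+b**2) with a=(2*a), b=(3*z).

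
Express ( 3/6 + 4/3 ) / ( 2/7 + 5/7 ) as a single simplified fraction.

11/6

Numerator: 3/6 + 4/3 = 11/6
Denominator: 2/7 + 5/7 = 1
Divide: (11/6) · (1) = 11/6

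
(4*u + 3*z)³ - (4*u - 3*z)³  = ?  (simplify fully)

288*u²*z + 54*z³

Binomially expand both and collect terms in (4*u), (3*z).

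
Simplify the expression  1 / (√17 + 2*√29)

Multiply numerator and denominator by -2*√29 + √17.
Denominator becomes -99; numerator becomes -2*√29 + √17.

(-√17 + 2*√29)/99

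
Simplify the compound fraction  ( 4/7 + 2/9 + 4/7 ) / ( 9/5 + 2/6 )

Numerator: 4/7 + 2/9 + 4/7 = 86/63
Denominator: 9/5 + 2/6 = 32/15
Divide: (86/63) · (15/32) = 215/336

215/336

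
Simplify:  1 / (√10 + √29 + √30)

(-20*√87 + 9*√30 + 11*√29 + 49*√10)/1079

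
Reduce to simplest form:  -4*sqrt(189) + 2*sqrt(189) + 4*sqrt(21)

-2*sqrt(21)

4*sqrt(189) = 12*sqrt(21); 2*sqrt(189) = 6*sqrt(21); 4*sqrt(21) = 4*sqrt(21)
Combine: (-12 + 6 + 4)·sqrt(21) = -2*sqrt(21)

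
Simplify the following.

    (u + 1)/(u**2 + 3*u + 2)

1/(u + 2)

Factor: u**2 + 3*u + 2 = (u + 1)*(u + 2)
Cancel the common factor (u + 1).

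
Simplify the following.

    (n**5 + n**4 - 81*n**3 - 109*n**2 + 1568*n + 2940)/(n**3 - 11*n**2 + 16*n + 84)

n**2 + 12*n + 35

Factor: n**5 + n**4 - 81*n**3 - 109*n**2 + 1568*n + 2940 = (n + 7)*(n - 7)*(n + 5)*(n - 6)*(n + 2);  n**3 - 11*n**2 + 16*n + 84 = (n - 6)*(n - 7)*(n + 2)
Cancel the common factors (n - 7), (n + 2), (n - 6).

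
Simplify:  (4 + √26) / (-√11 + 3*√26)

(4*√11 + √286 + 12*√26 + 78)/223

Multiply numerator and denominator by √11 + 3*√26.
Denominator becomes 223; numerator becomes 4*√11 + √286 + 12*√26 + 78.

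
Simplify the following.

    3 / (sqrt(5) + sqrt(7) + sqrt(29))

Group as (sqrt(5) + sqrt(29)) + sqrt(7); multiply by (sqrt(5) + sqrt(29)) - sqrt(7), then rationalise the remaining surd.

(-81*sqrt(7) - 93*sqrt(5) + 6*sqrt(1015) + 51*sqrt(29))/149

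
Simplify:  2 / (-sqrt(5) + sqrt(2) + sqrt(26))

(-58*sqrt(2) - 8*sqrt(65) + 46*sqrt(5) + 38*sqrt(26))/321

Group as (sqrt(2) + sqrt(26)) - sqrt(5); multiply by (sqrt(2) + sqrt(26)) + sqrt(5), then rationalise the remaining surd.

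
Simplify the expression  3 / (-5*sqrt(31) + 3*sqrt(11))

(-15*sqrt(31) - 9*sqrt(11))/676

Multiply numerator and denominator by 3*sqrt(11) + 5*sqrt(31).
Denominator becomes -676; numerator becomes 9*sqrt(11) + 15*sqrt(31).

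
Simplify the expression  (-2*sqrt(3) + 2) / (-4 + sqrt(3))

Multiply numerator and denominator by -4 - sqrt(3).
Denominator becomes 13; numerator becomes -2 + 6*sqrt(3).

(-2 + 6*sqrt(3))/13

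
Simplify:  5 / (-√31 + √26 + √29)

(-12*√31 + 14*√29 + 17*√26 + √23374)/244

Group as (√26 + √29) - √31; multiply by (√26 + √29) + √31, then rationalise the remaining surd.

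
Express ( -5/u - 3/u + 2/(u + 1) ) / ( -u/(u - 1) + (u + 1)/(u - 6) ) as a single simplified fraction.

(-6*u³ + 34*u² + 20*u - 48)/(6*u³ + 5*u² - u)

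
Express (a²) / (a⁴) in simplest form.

Quotient: (a^-2)

a^(-2)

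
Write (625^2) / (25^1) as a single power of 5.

5^6

625^2 = 5^8; 25^1 = 5^2
Combine exponents: 5^6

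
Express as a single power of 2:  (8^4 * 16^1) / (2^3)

2^13

8^4 = 2^12; 16^1 = 2^4; 2^3 = 2^3
Combine exponents: 2^13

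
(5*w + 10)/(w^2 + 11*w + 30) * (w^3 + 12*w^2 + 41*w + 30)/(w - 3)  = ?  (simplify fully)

(5*w^2 + 15*w + 10)/(w - 3)

Factor: 5*w + 10 = 5*(w + 2);  w^2 + 11*w + 30 = (w + 5)*(w + 6);  w^3 + 12*w^2 + 41*w + 30 = (w + 6)*(w + 5)*(w + 1)
Cancel the common factors (w + 6), (w + 5).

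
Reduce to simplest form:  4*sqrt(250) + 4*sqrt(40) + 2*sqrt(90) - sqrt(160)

30*sqrt(10)

4*sqrt(250) = 20*sqrt(10); 4*sqrt(40) = 8*sqrt(10); 2*sqrt(90) = 6*sqrt(10); sqrt(160) = 4*sqrt(10)
Combine: (20 + 8 + 6 - 4)·sqrt(10) = 30*sqrt(10)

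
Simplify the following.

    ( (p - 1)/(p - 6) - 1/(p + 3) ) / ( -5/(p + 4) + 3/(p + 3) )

Numerator: (p - 1)/(p - 6) - 1/(p + 3) = (p² + p + 3)/(p² - 3*p - 18)
Denominator: -5/(p + 4) + 3/(p + 3) = (-2*p - 3)/(p² + 7*p + 12)
Divide: ((p² + p + 3)/(p² - 3*p - 18)) · ((p² + 7*p + 12)/(-2*p - 3)) = (-p³ - 5*p² - 7*p - 12)/(2*p² - 9*p - 18)

(-p³ - 5*p² - 7*p - 12)/(2*p² - 9*p - 18)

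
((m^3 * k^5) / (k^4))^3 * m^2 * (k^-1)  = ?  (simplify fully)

k^2*m^11

Inside the bracket: m^3 * k^1
Raise to the power 3: m^9 * k^3
Multiply by m^2 * (k^-1): add exponents.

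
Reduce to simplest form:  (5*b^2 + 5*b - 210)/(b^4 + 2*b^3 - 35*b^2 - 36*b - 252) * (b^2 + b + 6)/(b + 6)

Factor: 5*b^2 + 5*b - 210 = 5*(b + 7)*(b - 6);  b^4 + 2*b^3 - 35*b^2 - 36*b - 252 = (b - 6)*(b + 7)*(b^2 + b + 6)
Cancel the common factors (b^2 + b + 6), (b + 7), (b - 6).

5/(b + 6)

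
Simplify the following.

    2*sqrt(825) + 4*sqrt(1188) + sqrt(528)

2*sqrt(825) = 10*sqrt(33); 4*sqrt(1188) = 24*sqrt(33); sqrt(528) = 4*sqrt(33)
Combine: (10 + 24 + 4)·sqrt(33) = 38*sqrt(33)

38*sqrt(33)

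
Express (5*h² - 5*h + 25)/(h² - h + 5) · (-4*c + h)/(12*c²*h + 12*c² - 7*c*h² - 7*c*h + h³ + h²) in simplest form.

-5/(3*c*h + 3*c - h² - h)

Factor: 5*h² - 5*h + 25 = 5·(h² - h + 5);  12*c²*h + 12*c² - 7*c*h² - 7*c*h + h³ + h² = (h + 1)·(-4*c + h)·(-3*c + h)
Cancel the common factors (h² - h + 5), (-4*c + h).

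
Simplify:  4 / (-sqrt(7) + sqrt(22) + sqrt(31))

Group as (sqrt(22) + sqrt(31)) - sqrt(7); multiply by (sqrt(22) + sqrt(31)) + sqrt(7), then rationalise the remaining surd.

(-46*sqrt(7) - 2*sqrt(31) + 16*sqrt(22) + 2*sqrt(4774))/153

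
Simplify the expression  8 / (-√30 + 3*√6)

Multiply numerator and denominator by √30 + 3*√6.
Denominator becomes 24; numerator becomes 8*√30 + 24*√6.

(√30 + 3*√6)/3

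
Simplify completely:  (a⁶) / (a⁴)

a²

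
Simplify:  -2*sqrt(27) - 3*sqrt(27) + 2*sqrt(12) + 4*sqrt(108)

13*sqrt(3)

2*sqrt(27) = 6*sqrt(3); 3*sqrt(27) = 9*sqrt(3); 2*sqrt(12) = 4*sqrt(3); 4*sqrt(108) = 24*sqrt(3)
Combine: (-6 - 9 + 4 + 24)·sqrt(3) = 13*sqrt(3)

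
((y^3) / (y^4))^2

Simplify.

Inside the bracket: (y^-1)
Raise to the power 2: (y^-2)

y^(-2)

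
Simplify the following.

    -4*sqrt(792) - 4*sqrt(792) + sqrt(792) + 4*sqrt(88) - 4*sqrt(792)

4*sqrt(792) = 24*sqrt(22); 4*sqrt(792) = 24*sqrt(22); sqrt(792) = 6*sqrt(22); 4*sqrt(88) = 8*sqrt(22); 4*sqrt(792) = 24*sqrt(22)
Combine: (-24 - 24 + 6 + 8 - 24)·sqrt(22) = -58*sqrt(22)

-58*sqrt(22)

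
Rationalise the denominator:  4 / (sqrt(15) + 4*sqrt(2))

Multiply numerator and denominator by -4*sqrt(2) + sqrt(15).
Denominator becomes -17; numerator becomes -16*sqrt(2) + 4*sqrt(15).

(-4*sqrt(15) + 16*sqrt(2))/17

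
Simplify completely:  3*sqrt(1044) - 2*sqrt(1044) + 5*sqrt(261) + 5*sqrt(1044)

3*sqrt(1044) = 18*sqrt(29); 2*sqrt(1044) = 12*sqrt(29); 5*sqrt(261) = 15*sqrt(29); 5*sqrt(1044) = 30*sqrt(29)
Combine: (18 - 12 + 15 + 30)·sqrt(29) = 51*sqrt(29)

51*sqrt(29)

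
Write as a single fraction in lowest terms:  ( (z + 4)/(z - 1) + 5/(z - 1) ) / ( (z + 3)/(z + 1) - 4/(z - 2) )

Numerator: (z + 4)/(z - 1) + 5/(z - 1) = (z + 9)/(z - 1)
Denominator: (z + 3)/(z + 1) - 4/(z - 2) = (z² - 3*z - 10)/(z² - z - 2)
Divide: ((z + 9)/(z - 1)) · ((z² - z - 2)/(z² - 3*z - 10)) = (z³ + 8*z² - 11*z - 18)/(z³ - 4*z² - 7*z + 10)

(z³ + 8*z² - 11*z - 18)/(z³ - 4*z² - 7*z + 10)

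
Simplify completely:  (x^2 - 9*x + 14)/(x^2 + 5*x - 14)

Factor: x^2 - 9*x + 14 = (x - 2)*(x - 7);  x^2 + 5*x - 14 = (x + 7)*(x - 2)
Cancel the common factor (x - 2).

(x - 7)/(x + 7)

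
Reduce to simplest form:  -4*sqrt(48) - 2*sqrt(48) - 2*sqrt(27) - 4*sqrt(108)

-54*sqrt(3)

4*sqrt(48) = 16*sqrt(3); 2*sqrt(48) = 8*sqrt(3); 2*sqrt(27) = 6*sqrt(3); 4*sqrt(108) = 24*sqrt(3)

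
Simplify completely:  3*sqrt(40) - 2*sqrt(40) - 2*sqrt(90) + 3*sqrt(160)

8*sqrt(10)

3*sqrt(40) = 6*sqrt(10); 2*sqrt(40) = 4*sqrt(10); 2*sqrt(90) = 6*sqrt(10); 3*sqrt(160) = 12*sqrt(10)
Combine: (6 - 4 - 6 + 12)·sqrt(10) = 8*sqrt(10)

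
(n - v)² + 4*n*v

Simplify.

Expanding gives n² + 2*n*v + v², a perfect square.

(n + v)²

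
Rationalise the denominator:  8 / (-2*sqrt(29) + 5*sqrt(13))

Multiply numerator and denominator by 2*sqrt(29) + 5*sqrt(13).
Denominator becomes 209; numerator becomes 16*sqrt(29) + 40*sqrt(13).

(16*sqrt(29) + 40*sqrt(13))/209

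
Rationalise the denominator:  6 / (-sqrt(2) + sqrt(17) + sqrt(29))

(-22*sqrt(2) - 5*sqrt(29) + 7*sqrt(17) + sqrt(986))/3

Group as (sqrt(17) + sqrt(29)) - sqrt(2); multiply by (sqrt(17) + sqrt(29)) + sqrt(2), then rationalise the remaining surd.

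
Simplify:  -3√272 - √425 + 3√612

√17

3√272 = 12*√17; √425 = 5*√17; 3√612 = 18*√17
Combine: (-12 - 5 + 18)·√17 = √17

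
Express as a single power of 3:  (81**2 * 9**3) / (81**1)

81**2 = 3**8; 9**3 = 3**6; 81**1 = 3**4
Combine exponents: 3**10

3**10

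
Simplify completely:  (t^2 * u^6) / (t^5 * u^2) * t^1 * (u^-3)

Quotient: (t^-3) * u^4
Multiply by t^1 * (u^-3): add exponents.

u/t^2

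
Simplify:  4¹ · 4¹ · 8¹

2^7

4¹ = 2^2; 4¹ = 2^2; 8¹ = 2^3
Combine exponents: 2^7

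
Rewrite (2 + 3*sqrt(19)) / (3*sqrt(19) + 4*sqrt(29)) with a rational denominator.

(-171 - 6*sqrt(19) + 8*sqrt(29) + 12*sqrt(551))/293

Multiply numerator and denominator by -4*sqrt(29) + 3*sqrt(19).
Denominator becomes -293; numerator becomes -12*sqrt(551) - 8*sqrt(29) + 6*sqrt(19) + 171.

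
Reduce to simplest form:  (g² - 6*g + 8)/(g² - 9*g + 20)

(g - 2)/(g - 5)

Factor: g² - 6*g + 8 = (g - 4)·(g - 2);  g² - 9*g + 20 = (g - 4)·(g - 5)
Cancel the common factor (g - 4).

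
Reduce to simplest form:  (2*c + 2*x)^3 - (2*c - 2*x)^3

16*x*(3*c^2 + x^2)

Binomially expand both and collect terms in (2*c), (2*x).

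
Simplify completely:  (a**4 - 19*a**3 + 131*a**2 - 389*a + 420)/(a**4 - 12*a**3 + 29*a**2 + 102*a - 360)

Factor: a**4 - 19*a**3 + 131*a**2 - 389*a + 420 = (a - 3)*(a - 5)*(a - 7)*(a - 4);  a**4 - 12*a**3 + 29*a**2 + 102*a - 360 = (a + 3)*(a - 4)*(a - 5)*(a - 6)
Cancel the common factors (a - 5), (a - 4).

(a**2 - 10*a + 21)/(a**2 - 3*a - 18)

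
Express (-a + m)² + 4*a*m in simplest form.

After expansion: a² + 2*a*m + m² — a perfect-square trinomial.

(a + m)²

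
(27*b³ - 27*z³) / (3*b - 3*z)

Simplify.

Apply the difference-of-cubes factorisation and cancel (3*b - 3*z).

9*b² + 9*b*z + 9*z²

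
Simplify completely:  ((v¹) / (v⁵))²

v^(-8)

Inside the bracket: (v^-4)
Raise to the power 2: (v^-8)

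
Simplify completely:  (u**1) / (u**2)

Quotient: (u**-1)

1/u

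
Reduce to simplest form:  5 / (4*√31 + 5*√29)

Multiply numerator and denominator by -5*√29 + 4*√31.
Denominator becomes -229; numerator becomes -25*√29 + 20*√31.

(-20*√31 + 25*√29)/229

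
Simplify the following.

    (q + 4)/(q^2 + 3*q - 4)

Factor: q^2 + 3*q - 4 = (q - 1)*(q + 4)
Cancel the common factor (q + 4).

1/(q - 1)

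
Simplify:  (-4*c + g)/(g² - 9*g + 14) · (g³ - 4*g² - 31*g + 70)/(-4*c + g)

g + 5

Factor: g² - 9*g + 14 = (g - 7)·(g - 2);  g³ - 4*g² - 31*g + 70 = (g + 5)·(g - 2)·(g - 7)
Cancel the common factors (-4*c + g), (g - 2), (g - 7).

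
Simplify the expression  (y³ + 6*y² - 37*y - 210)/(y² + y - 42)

Factor: y³ + 6*y² - 37*y - 210 = (y + 5)·(y - 6)·(y + 7);  y² + y - 42 = (y + 7)·(y - 6)
Cancel the common factors (y - 6), (y + 7).

y + 5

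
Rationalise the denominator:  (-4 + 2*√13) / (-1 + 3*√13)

(-5*√13 + 37)/58

Multiply numerator and denominator by -3*√13 - 1.
Denominator becomes -116; numerator becomes -74 + 10*√13.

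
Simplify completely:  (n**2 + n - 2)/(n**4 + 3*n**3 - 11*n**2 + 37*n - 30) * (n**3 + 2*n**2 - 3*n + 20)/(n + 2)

(n + 4)/(n + 6)

Factor: n**2 + n - 2 = (n - 1)*(n + 2);  n**4 + 3*n**3 - 11*n**2 + 37*n - 30 = (n**2 - 2*n + 5)*(n - 1)*(n + 6);  n**3 + 2*n**2 - 3*n + 20 = (n + 4)*(n**2 - 2*n + 5)
Cancel the common factors (n**2 - 2*n + 5), (n - 1), (n + 2).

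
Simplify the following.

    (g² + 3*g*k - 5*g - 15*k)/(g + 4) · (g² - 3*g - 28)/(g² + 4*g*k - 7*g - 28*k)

(g² + 3*g*k - 5*g - 15*k)/(g + 4*k)

Factor: g² + 3*g*k - 5*g - 15*k = (g - 5)·(g + 3*k);  g² - 3*g - 28 = (g - 7)·(g + 4);  g² + 4*g*k - 7*g - 28*k = (g + 4*k)·(g - 7)
Cancel the common factors (g + 4), (g - 7).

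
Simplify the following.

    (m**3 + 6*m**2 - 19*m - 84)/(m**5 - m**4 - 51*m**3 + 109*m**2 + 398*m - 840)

1/(m**2 - 7*m + 10)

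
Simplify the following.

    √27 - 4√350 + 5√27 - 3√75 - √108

√27 = 3*√3; 4√350 = 20*√14; 5√27 = 15*√3; 3√75 = 15*√3; √108 = 6*√3

-20*√14 - 3*√3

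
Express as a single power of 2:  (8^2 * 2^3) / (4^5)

2^(-1)

8^2 = 2^6; 2^3 = 2^3; 4^5 = 2^10
Combine exponents: 2^(-1)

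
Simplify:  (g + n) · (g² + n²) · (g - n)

Telescope via difference of squares: (g+n)(g-n) = g² - n², then repeat with the next factor.

g⁴ - n⁴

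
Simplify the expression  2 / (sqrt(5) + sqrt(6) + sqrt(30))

(-58*sqrt(6) - 62*sqrt(5) + 120 + 38*sqrt(30))/241

Group as (sqrt(6) + sqrt(30)) + sqrt(5); multiply by (sqrt(6) + sqrt(30)) - sqrt(5), then rationalise the remaining surd.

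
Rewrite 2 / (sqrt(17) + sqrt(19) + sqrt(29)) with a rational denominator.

Group as (sqrt(17) + sqrt(19)) + sqrt(29); multiply by (sqrt(17) + sqrt(19)) - sqrt(29), then rationalise the remaining surd.

(-4*sqrt(9367) + 14*sqrt(29) + 54*sqrt(19) + 62*sqrt(17))/1243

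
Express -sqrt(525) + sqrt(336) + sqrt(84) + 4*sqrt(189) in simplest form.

sqrt(525) = 5*sqrt(21); sqrt(336) = 4*sqrt(21); sqrt(84) = 2*sqrt(21); 4*sqrt(189) = 12*sqrt(21)
Combine: (-5 + 4 + 2 + 12)·sqrt(21) = 13*sqrt(21)

13*sqrt(21)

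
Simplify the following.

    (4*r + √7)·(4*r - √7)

Product of conjugates: (P+Q)(P-Q) = P^2 - Q^2.

16*r² - 7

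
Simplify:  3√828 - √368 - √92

3√828 = 18*√23; √368 = 4*√23; √92 = 2*√23
Combine: (18 - 4 - 2)·√23 = 12*√23

12*√23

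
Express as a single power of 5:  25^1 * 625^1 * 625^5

25^1 = 5^2; 625^1 = 5^4; 625^5 = 5^20
Combine exponents: 5^26

5^26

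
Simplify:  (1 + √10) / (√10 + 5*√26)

Multiply numerator and denominator by -5*√26 + √10.
Denominator becomes -640; numerator becomes -10*√65 - 5*√26 + √10 + 10.

(-10 - √10 + 5*√26 + 10*√65)/640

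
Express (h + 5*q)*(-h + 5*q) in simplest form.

Difference of squares with P = 5*q, Q = h.

-h**2 + 25*q**2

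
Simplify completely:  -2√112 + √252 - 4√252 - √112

-30*√7

2√112 = 8*√7; √252 = 6*√7; 4√252 = 24*√7; √112 = 4*√7
Combine: (-8 + 6 - 24 - 4)·√7 = -30*√7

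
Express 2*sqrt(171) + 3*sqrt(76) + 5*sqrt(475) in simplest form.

37*sqrt(19)

2*sqrt(171) = 6*sqrt(19); 3*sqrt(76) = 6*sqrt(19); 5*sqrt(475) = 25*sqrt(19)
Combine: (6 + 6 + 25)·sqrt(19) = 37*sqrt(19)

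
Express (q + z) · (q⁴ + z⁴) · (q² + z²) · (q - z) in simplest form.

(q+z)(q-z) = q² - z²; continue pairing.

q⁸ - z⁸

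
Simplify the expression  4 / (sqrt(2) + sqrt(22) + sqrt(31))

Group as (sqrt(22) + sqrt(31)) + sqrt(2); multiply by (sqrt(22) + sqrt(31)) - sqrt(2), then rationalise the remaining surd.

(-16*sqrt(341) - 28*sqrt(31) + 44*sqrt(22) + 204*sqrt(2))/127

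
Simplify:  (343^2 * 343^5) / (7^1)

343^2 = 7^6; 343^5 = 7^15; 7^1 = 7^1
Combine exponents: 7^20

7^20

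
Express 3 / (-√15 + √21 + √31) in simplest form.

(-111*√15 + 15*√31 + 75*√21 + 18*√1085)/1235

Group as (√21 + √31) - √15; multiply by (√21 + √31) + √15, then rationalise the remaining surd.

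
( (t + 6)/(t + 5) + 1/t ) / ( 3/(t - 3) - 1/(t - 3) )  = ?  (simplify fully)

Numerator: (t + 6)/(t + 5) + 1/t = (t^2 + 7*t + 5)/(t^2 + 5*t)
Denominator: 3/(t - 3) - 1/(t - 3) = 2/(t - 3)
Divide: ((t^2 + 7*t + 5)/(t^2 + 5*t)) · (t/2 - 3/2) = (t^3 + 4*t^2 - 16*t - 15)/(2*t^2 + 10*t)

(t^3 + 4*t^2 - 16*t - 15)/(2*t^2 + 10*t)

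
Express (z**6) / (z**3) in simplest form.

z**3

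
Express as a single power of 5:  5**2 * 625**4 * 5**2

5**20

5**2 = 5**2; 625**4 = 5**16; 5**2 = 5**2
Combine exponents: 5**20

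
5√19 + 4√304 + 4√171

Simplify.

5√19 = 5*√19; 4√304 = 16*√19; 4√171 = 12*√19
Combine: (5 + 16 + 12)·√19 = 33*√19

33*√19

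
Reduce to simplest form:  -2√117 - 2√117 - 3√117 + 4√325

-√13

2√117 = 6*√13; 2√117 = 6*√13; 3√117 = 9*√13; 4√325 = 20*√13
Combine: (-6 - 6 - 9 + 20)·√13 = -√13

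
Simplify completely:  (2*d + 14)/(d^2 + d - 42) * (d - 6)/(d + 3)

2/(d + 3)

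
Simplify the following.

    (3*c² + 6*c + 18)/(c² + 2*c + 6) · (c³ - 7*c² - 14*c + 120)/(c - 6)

Factor: 3*c² + 6*c + 18 = 3·(c² + 2*c + 6);  c³ - 7*c² - 14*c + 120 = (c - 6)·(c + 4)·(c - 5)
Cancel the common factors (c² + 2*c + 6), (c - 6).

3*c² - 3*c - 60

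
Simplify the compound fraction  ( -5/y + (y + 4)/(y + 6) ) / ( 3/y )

(y² - y - 30)/(3*y + 18)

Numerator: -5/y + (y + 4)/(y + 6) = (y² - y - 30)/(y² + 6*y)
Denominator: 3/y = 3/y
Divide: ((y² - y - 30)/(y² + 6*y)) · (y/3) = (y² - y - 30)/(3*y + 18)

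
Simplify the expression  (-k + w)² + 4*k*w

(k + w)²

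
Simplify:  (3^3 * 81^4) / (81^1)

3^3 = 3^3; 81^4 = 3^16; 81^1 = 3^4
Combine exponents: 3^15

3^15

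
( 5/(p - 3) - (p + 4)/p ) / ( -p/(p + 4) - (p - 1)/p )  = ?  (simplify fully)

Numerator: 5/(p - 3) - (p + 4)/p = (-p² + 4*p + 12)/(p² - 3*p)
Denominator: -p/(p + 4) - (p - 1)/p = (-2*p² - 3*p + 4)/(p² + 4*p)
Divide: ((-p² + 4*p + 12)/(p² - 3*p)) · ((p² + 4*p)/(-2*p² - 3*p + 4)) = (p³ - 28*p - 48)/(2*p³ - 3*p² - 13*p + 12)

(p³ - 28*p - 48)/(2*p³ - 3*p² - 13*p + 12)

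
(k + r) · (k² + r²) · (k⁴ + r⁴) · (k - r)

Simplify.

Pair the conjugate factors: (k+r)(k-r) = k² - r², then repeat with the next factor.

k⁸ - r⁸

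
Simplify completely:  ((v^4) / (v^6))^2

v^(-4)

Inside the bracket: (v^-2)
Raise to the power 2: (v^-4)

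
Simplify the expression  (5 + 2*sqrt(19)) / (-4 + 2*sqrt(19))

(3*sqrt(19) + 16)/10

Multiply numerator and denominator by -2*sqrt(19) - 4.
Denominator becomes -60; numerator becomes -96 - 18*sqrt(19).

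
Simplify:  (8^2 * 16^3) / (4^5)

2^8

8^2 = 2^6; 16^3 = 2^12; 4^5 = 2^10
Combine exponents: 2^8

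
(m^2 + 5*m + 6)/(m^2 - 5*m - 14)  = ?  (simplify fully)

(m + 3)/(m - 7)

Factor: m^2 + 5*m + 6 = (m + 2)*(m + 3);  m^2 - 5*m - 14 = (m + 2)*(m - 7)
Cancel the common factor (m + 2).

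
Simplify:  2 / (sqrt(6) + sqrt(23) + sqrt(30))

(-24*sqrt(115) - 2*sqrt(30) + 26*sqrt(23) + 94*sqrt(6))/551

Group as (sqrt(6) + sqrt(30)) + sqrt(23); multiply by (sqrt(6) + sqrt(30)) - sqrt(23), then rationalise the remaining surd.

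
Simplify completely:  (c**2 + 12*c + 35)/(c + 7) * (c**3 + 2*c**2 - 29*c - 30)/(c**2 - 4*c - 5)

Factor: c**2 + 12*c + 35 = (c + 5)*(c + 7);  c**3 + 2*c**2 - 29*c - 30 = (c - 5)*(c + 6)*(c + 1);  c**2 - 4*c - 5 = (c + 1)*(c - 5)
Cancel the common factors (c + 7), (c - 5), (c + 1).

c**2 + 11*c + 30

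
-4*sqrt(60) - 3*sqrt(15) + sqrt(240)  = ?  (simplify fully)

4*sqrt(60) = 8*sqrt(15); 3*sqrt(15) = 3*sqrt(15); sqrt(240) = 4*sqrt(15)
Combine: (-8 - 3 + 4)·sqrt(15) = -7*sqrt(15)

-7*sqrt(15)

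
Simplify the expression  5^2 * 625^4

5^18

5^2 = 5^2; 625^4 = 5^16
Combine exponents: 5^18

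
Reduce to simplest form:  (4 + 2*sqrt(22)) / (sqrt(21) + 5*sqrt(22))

(-2*sqrt(462) - 4*sqrt(21) + 20*sqrt(22) + 220)/529

Multiply numerator and denominator by -sqrt(21) + 5*sqrt(22).
Denominator becomes 529; numerator becomes -2*sqrt(462) - 4*sqrt(21) + 20*sqrt(22) + 220.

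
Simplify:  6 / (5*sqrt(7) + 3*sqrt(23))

(-15*sqrt(7) + 9*sqrt(23))/16

Multiply numerator and denominator by -5*sqrt(7) + 3*sqrt(23).
Denominator becomes 32; numerator becomes -30*sqrt(7) + 18*sqrt(23).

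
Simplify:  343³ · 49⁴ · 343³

343³ = 7^9; 49⁴ = 7^8; 343³ = 7^9
Combine exponents: 7^26

7^26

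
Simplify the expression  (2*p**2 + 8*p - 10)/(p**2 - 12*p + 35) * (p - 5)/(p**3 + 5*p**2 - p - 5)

Factor: 2*p**2 + 8*p - 10 = 2*(p - 1)*(p + 5);  p**2 - 12*p + 35 = (p - 7)*(p - 5);  p**3 + 5*p**2 - p - 5 = (p - 1)*(p + 5)*(p + 1)
Cancel the common factors (p - 1), (p + 5), (p - 5).

2/(p**2 - 6*p - 7)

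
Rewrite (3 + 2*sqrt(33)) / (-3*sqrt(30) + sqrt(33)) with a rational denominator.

(-6*sqrt(110) - 22 - 3*sqrt(30) - sqrt(33))/79

Multiply numerator and denominator by sqrt(33) + 3*sqrt(30).
Denominator becomes -237; numerator becomes 3*sqrt(33) + 9*sqrt(30) + 66 + 18*sqrt(110).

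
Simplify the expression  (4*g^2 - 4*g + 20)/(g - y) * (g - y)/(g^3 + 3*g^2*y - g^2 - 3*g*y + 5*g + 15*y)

Factor: 4*g^2 - 4*g + 20 = 4*(g^2 - g + 5);  g^3 + 3*g^2*y - g^2 - 3*g*y + 5*g + 15*y = (g + 3*y)*(g^2 - g + 5)
Cancel the common factors (g^2 - g + 5), (g - y).

4/(g + 3*y)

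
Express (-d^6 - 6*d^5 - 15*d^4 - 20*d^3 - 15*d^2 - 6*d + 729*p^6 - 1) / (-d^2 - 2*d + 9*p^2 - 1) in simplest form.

d^4 + 4*d^3 + 9*d^2*p^2 + 6*d^2 + 18*d*p^2 + 4*d + 81*p^4 + 9*p^2 + 1

Factor (3*p)^6 - (d + 1)^6 and cancel (9*p^2 - (d + 1)^2).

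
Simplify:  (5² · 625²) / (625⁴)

5² = 5^2; 625² = 5^8; 625⁴ = 5^16
Combine exponents: 5^(-6)

5^(-6)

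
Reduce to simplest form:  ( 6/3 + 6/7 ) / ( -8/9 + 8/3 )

Numerator: 6/3 + 6/7 = 20/7
Denominator: -8/9 + 8/3 = 16/9
Divide: (20/7) · (9/16) = 45/28

45/28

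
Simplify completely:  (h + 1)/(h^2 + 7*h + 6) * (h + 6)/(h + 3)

1/(h + 3)

Factor: h^2 + 7*h + 6 = (h + 6)*(h + 1)
Cancel the common factors (h + 6), (h + 1).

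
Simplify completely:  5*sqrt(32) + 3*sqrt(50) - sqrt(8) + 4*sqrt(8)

41*sqrt(2)

5*sqrt(32) = 20*sqrt(2); 3*sqrt(50) = 15*sqrt(2); sqrt(8) = 2*sqrt(2); 4*sqrt(8) = 8*sqrt(2)
Combine: (20 + 15 - 2 + 8)·sqrt(2) = 41*sqrt(2)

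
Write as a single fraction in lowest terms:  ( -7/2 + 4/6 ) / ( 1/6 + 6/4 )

Numerator: -7/2 + 4/6 = -17/6
Denominator: 1/6 + 6/4 = 5/3
Divide: (-17/6) · (3/5) = -17/10

-17/10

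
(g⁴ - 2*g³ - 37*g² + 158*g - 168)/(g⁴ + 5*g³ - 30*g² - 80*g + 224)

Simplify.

Factor: g⁴ - 2*g³ - 37*g² + 158*g - 168 = (g - 2)·(g + 7)·(g - 4)·(g - 3);  g⁴ + 5*g³ - 30*g² - 80*g + 224 = (g - 2)·(g - 4)·(g + 7)·(g + 4)
Cancel the common factors (g - 2), (g - 4), (g + 7).

(g - 3)/(g + 4)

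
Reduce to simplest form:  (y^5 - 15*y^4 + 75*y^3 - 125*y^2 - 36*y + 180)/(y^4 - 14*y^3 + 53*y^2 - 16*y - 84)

(y^2 - 8*y + 15)/(y - 7)

Factor: y^5 - 15*y^4 + 75*y^3 - 125*y^2 - 36*y + 180 = (y - 2)*(y - 3)*(y - 6)*(y - 5)*(y + 1);  y^4 - 14*y^3 + 53*y^2 - 16*y - 84 = (y - 7)*(y - 2)*(y - 6)*(y + 1)
Cancel the common factors (y + 1), (y - 2), (y - 6).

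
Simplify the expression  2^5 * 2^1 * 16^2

2^14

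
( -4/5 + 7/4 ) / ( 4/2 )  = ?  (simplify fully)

19/40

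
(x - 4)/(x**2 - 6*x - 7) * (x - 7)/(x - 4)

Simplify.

Factor: x**2 - 6*x - 7 = (x - 7)*(x + 1)
Cancel the common factors (x - 4), (x - 7).

1/(x + 1)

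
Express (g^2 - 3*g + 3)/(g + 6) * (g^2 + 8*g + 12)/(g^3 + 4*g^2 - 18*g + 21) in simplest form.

Factor: g^2 + 8*g + 12 = (g + 2)*(g + 6);  g^3 + 4*g^2 - 18*g + 21 = (g^2 - 3*g + 3)*(g + 7)
Cancel the common factors (g^2 - 3*g + 3), (g + 6).

(g + 2)/(g + 7)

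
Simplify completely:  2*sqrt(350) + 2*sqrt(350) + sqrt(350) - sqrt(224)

21*sqrt(14)

2*sqrt(350) = 10*sqrt(14); 2*sqrt(350) = 10*sqrt(14); sqrt(350) = 5*sqrt(14); sqrt(224) = 4*sqrt(14)
Combine: (10 + 10 + 5 - 4)·sqrt(14) = 21*sqrt(14)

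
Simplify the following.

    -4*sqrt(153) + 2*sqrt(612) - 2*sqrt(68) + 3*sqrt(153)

5*sqrt(17)

4*sqrt(153) = 12*sqrt(17); 2*sqrt(612) = 12*sqrt(17); 2*sqrt(68) = 4*sqrt(17); 3*sqrt(153) = 9*sqrt(17)
Combine: (-12 + 12 - 4 + 9)·sqrt(17) = 5*sqrt(17)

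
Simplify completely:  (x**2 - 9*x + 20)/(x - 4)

Factor: x**2 - 9*x + 20 = (x - 5)*(x - 4)
Cancel the common factor (x - 4).

x - 5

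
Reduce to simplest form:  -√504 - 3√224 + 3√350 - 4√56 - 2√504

√504 = 6*√14; 3√224 = 12*√14; 3√350 = 15*√14; 4√56 = 8*√14; 2√504 = 12*√14
Combine: (-6 - 12 + 15 - 8 - 12)·√14 = -23*√14

-23*√14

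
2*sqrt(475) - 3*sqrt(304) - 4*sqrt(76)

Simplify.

-10*sqrt(19)

2*sqrt(475) = 10*sqrt(19); 3*sqrt(304) = 12*sqrt(19); 4*sqrt(76) = 8*sqrt(19)
Combine: (10 - 12 - 8)·sqrt(19) = -10*sqrt(19)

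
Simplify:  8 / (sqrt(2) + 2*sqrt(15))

(-4*sqrt(2) + 8*sqrt(15))/29

Multiply numerator and denominator by -2*sqrt(15) + sqrt(2).
Denominator becomes -58; numerator becomes -16*sqrt(15) + 8*sqrt(2).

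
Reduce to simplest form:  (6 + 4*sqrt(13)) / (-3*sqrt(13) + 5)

(-93 - 19*sqrt(13))/46

Multiply numerator and denominator by 5 + 3*sqrt(13).
Denominator becomes -92; numerator becomes 38*sqrt(13) + 186.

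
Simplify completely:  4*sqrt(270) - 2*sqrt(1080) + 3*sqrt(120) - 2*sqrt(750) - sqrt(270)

4*sqrt(270) = 12*sqrt(30); 2*sqrt(1080) = 12*sqrt(30); 3*sqrt(120) = 6*sqrt(30); 2*sqrt(750) = 10*sqrt(30); sqrt(270) = 3*sqrt(30)
Combine: (12 - 12 + 6 - 10 - 3)·sqrt(30) = -7*sqrt(30)

-7*sqrt(30)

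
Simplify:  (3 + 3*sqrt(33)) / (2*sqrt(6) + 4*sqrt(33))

(-3*sqrt(22) - sqrt(6) + 2*sqrt(33) + 66)/84

Multiply numerator and denominator by -2*sqrt(6) + 4*sqrt(33).
Denominator becomes 504; numerator becomes -18*sqrt(22) - 6*sqrt(6) + 12*sqrt(33) + 396.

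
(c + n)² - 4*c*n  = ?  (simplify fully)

Expanding gives c² - 2*c*n + n², a perfect square.

(c - n)²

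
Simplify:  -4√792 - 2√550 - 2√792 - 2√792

4√792 = 24*√22; 2√550 = 10*√22; 2√792 = 12*√22; 2√792 = 12*√22
Combine: (-24 - 10 - 12 - 12)·√22 = -58*√22

-58*√22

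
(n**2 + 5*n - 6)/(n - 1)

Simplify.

Factor: n**2 + 5*n - 6 = (n - 1)*(n + 6)
Cancel the common factor (n - 1).

n + 6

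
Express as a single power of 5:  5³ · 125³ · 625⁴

5³ = 5^3; 125³ = 5^9; 625⁴ = 5^16
Combine exponents: 5^28

5^28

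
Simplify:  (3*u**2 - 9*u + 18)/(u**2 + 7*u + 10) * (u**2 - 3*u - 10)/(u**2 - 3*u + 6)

Factor: 3*u**2 - 9*u + 18 = 3*(u**2 - 3*u + 6);  u**2 + 7*u + 10 = (u + 2)*(u + 5);  u**2 - 3*u - 10 = (u - 5)*(u + 2)
Cancel the common factors (u**2 - 3*u + 6), (u + 2).

(3*u - 15)/(u + 5)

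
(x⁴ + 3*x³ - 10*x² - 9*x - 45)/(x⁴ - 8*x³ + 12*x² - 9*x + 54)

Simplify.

Factor: x⁴ + 3*x³ - 10*x² - 9*x - 45 = (x + 5)·(x - 3)·(x² + x + 3);  x⁴ - 8*x³ + 12*x² - 9*x + 54 = (x² + x + 3)·(x - 3)·(x - 6)
Cancel the common factors (x² + x + 3), (x - 3).

(x + 5)/(x - 6)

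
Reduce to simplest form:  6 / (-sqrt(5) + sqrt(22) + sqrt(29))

Group as (sqrt(22) + sqrt(29)) - sqrt(5); multiply by (sqrt(22) + sqrt(29)) + sqrt(5), then rationalise the remaining surd.

(-69*sqrt(5) - 3*sqrt(29) + 18*sqrt(22) + 3*sqrt(3190))/109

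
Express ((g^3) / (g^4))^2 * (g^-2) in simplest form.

g^(-4)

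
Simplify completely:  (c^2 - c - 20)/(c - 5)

c + 4

Factor: c^2 - c - 20 = (c + 4)*(c - 5)
Cancel the common factor (c - 5).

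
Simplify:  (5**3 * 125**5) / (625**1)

5**14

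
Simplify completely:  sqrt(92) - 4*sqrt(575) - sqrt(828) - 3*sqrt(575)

sqrt(92) = 2*sqrt(23); 4*sqrt(575) = 20*sqrt(23); sqrt(828) = 6*sqrt(23); 3*sqrt(575) = 15*sqrt(23)
Combine: (2 - 20 - 6 - 15)·sqrt(23) = -39*sqrt(23)

-39*sqrt(23)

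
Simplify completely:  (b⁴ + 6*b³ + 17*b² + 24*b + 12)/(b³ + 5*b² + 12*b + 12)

Factor: b⁴ + 6*b³ + 17*b² + 24*b + 12 = (b² + 3*b + 6)·(b + 1)·(b + 2);  b³ + 5*b² + 12*b + 12 = (b² + 3*b + 6)·(b + 2)
Cancel the common factors (b² + 3*b + 6), (b + 2).

b + 1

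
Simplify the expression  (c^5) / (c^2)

c^3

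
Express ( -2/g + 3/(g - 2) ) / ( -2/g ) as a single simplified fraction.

Numerator: -2/g + 3/(g - 2) = (g + 4)/(g^2 - 2*g)
Denominator: -2/g = -2/g
Divide: ((g + 4)/(g^2 - 2*g)) · (-g/2) = (-g - 4)/(2*g - 4)

(-g - 4)/(2*g - 4)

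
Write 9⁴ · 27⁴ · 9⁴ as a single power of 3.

9⁴ = 3^8; 27⁴ = 3^12; 9⁴ = 3^8
Combine exponents: 3^28

3^28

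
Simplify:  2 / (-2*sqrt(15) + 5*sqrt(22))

Multiply numerator and denominator by 2*sqrt(15) + 5*sqrt(22).
Denominator becomes 490; numerator becomes 4*sqrt(15) + 10*sqrt(22).

(2*sqrt(15) + 5*sqrt(22))/245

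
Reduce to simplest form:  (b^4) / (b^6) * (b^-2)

Quotient: (b^-2)
Multiply by (b^-2): add exponents.

b^(-4)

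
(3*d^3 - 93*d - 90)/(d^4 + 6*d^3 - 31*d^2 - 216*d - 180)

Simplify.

3/(d + 6)

Factor: 3*d^3 - 93*d - 90 = 3*(d - 6)*(d + 5)*(d + 1);  d^4 + 6*d^3 - 31*d^2 - 216*d - 180 = (d - 6)*(d + 1)*(d + 5)*(d + 6)
Cancel the common factors (d + 1), (d + 5), (d - 6).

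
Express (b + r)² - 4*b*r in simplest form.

After expansion: b² - 2*b*r + r² — a perfect-square trinomial.

(b - r)²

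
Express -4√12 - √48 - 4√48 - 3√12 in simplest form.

-34*√3

4√12 = 8*√3; √48 = 4*√3; 4√48 = 16*√3; 3√12 = 6*√3
Combine: (-8 - 4 - 16 - 6)·√3 = -34*√3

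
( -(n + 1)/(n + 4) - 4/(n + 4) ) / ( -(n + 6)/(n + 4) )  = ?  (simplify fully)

Numerator: -(n + 1)/(n + 4) - 4/(n + 4) = (-n - 5)/(n + 4)
Denominator: -(n + 6)/(n + 4) = (-n - 6)/(n + 4)
Divide: ((-n - 5)/(n + 4)) · ((n + 4)/(-n - 6)) = (n + 5)/(n + 6)

(n + 5)/(n + 6)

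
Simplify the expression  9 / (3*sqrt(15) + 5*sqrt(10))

(-27*sqrt(15) + 45*sqrt(10))/115

Multiply numerator and denominator by -5*sqrt(10) + 3*sqrt(15).
Denominator becomes -115; numerator becomes -45*sqrt(10) + 27*sqrt(15).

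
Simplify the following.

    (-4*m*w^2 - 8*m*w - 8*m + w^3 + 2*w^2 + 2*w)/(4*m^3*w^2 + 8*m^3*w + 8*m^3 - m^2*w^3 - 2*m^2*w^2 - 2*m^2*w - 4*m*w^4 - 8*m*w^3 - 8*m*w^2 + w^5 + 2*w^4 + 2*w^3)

Factor: -4*m*w^2 - 8*m*w - 8*m + w^3 + 2*w^2 + 2*w = (-4*m + w)*(w^2 + 2*w + 2);  4*m^3*w^2 + 8*m^3*w + 8*m^3 - m^2*w^3 - 2*m^2*w^2 - 2*m^2*w - 4*m*w^4 - 8*m*w^3 - 8*m*w^2 + w^5 + 2*w^4 + 2*w^3 = (-m + w)*(-4*m + w)*(w^2 + 2*w + 2)*(m + w)
Cancel the common factors (w^2 + 2*w + 2), (-4*m + w).

1/(-m^2 + w^2)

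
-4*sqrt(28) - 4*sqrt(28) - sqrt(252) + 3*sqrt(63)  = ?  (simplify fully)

4*sqrt(28) = 8*sqrt(7); 4*sqrt(28) = 8*sqrt(7); sqrt(252) = 6*sqrt(7); 3*sqrt(63) = 9*sqrt(7)
Combine: (-8 - 8 - 6 + 9)·sqrt(7) = -13*sqrt(7)

-13*sqrt(7)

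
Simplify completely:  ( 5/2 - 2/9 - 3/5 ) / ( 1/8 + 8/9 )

Numerator: 5/2 - 2/9 - 3/5 = 151/90
Denominator: 1/8 + 8/9 = 73/72
Divide: (151/90) · (72/73) = 604/365

604/365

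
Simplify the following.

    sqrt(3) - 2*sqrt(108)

-11*sqrt(3)

sqrt(3) = sqrt(3); 2*sqrt(108) = 12*sqrt(3)
Combine: (1 - 12)·sqrt(3) = -11*sqrt(3)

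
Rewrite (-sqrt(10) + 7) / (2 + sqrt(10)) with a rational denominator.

Multiply numerator and denominator by -sqrt(10) + 2.
Denominator becomes -6; numerator becomes -9*sqrt(10) + 24.

(-8 + 3*sqrt(10))/2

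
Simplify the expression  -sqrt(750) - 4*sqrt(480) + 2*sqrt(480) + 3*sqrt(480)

sqrt(750) = 5*sqrt(30); 4*sqrt(480) = 16*sqrt(30); 2*sqrt(480) = 8*sqrt(30); 3*sqrt(480) = 12*sqrt(30)
Combine: (-5 - 16 + 8 + 12)·sqrt(30) = -sqrt(30)

-sqrt(30)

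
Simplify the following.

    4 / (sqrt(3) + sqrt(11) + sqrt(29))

(-84*sqrt(11) - 148*sqrt(3) + 8*sqrt(957) + 60*sqrt(29))/93

Group as (sqrt(3) + sqrt(11)) + sqrt(29); multiply by (sqrt(3) + sqrt(11)) - sqrt(29), then rationalise the remaining surd.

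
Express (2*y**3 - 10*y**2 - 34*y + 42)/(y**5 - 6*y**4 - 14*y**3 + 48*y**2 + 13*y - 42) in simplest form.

2/(y**2 - y - 2)

Factor: 2*y**3 - 10*y**2 - 34*y + 42 = 2*(y - 1)*(y - 7)*(y + 3);  y**5 - 6*y**4 - 14*y**3 + 48*y**2 + 13*y - 42 = (y + 3)*(y - 1)*(y - 7)*(y - 2)*(y + 1)
Cancel the common factors (y - 1), (y + 3), (y - 7).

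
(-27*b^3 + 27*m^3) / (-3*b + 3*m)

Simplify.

Factor as (a-b)(a^2+ab+b^2) with a=(3*m), b=(3*b).

9*b^2 + 9*b*m + 9*m^2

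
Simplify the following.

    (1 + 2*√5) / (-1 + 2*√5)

Multiply numerator and denominator by -2*√5 - 1.
Denominator becomes -19; numerator becomes -21 - 4*√5.

(4*√5 + 21)/19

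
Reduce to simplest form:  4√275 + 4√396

4√275 = 20*√11; 4√396 = 24*√11
Combine: (20 + 24)·√11 = 44*√11

44*√11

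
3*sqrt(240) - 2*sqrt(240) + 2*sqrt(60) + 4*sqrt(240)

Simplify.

24*sqrt(15)

3*sqrt(240) = 12*sqrt(15); 2*sqrt(240) = 8*sqrt(15); 2*sqrt(60) = 4*sqrt(15); 4*sqrt(240) = 16*sqrt(15)
Combine: (12 - 8 + 4 + 16)·sqrt(15) = 24*sqrt(15)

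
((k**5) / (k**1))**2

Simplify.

k**8

Inside the bracket: k**4
Raise to the power 2: k**8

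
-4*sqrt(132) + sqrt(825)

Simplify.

4*sqrt(132) = 8*sqrt(33); sqrt(825) = 5*sqrt(33)
Combine: (-8 + 5)·sqrt(33) = -3*sqrt(33)

-3*sqrt(33)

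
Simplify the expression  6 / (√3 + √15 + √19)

(-36*√95 - 6*√19 + 42*√15 + 186*√3)/179

Group as (√3 + √15) + √19; multiply by (√3 + √15) - √19, then rationalise the remaining surd.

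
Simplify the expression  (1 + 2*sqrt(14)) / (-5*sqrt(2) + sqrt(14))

(-20*sqrt(7) - 28 - 5*sqrt(2) - sqrt(14))/36

Multiply numerator and denominator by sqrt(14) + 5*sqrt(2).
Denominator becomes -36; numerator becomes sqrt(14) + 5*sqrt(2) + 28 + 20*sqrt(7).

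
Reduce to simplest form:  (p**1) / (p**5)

p**(-4)

Quotient: (p**-4)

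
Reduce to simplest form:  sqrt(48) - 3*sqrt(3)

sqrt(48) = 4*sqrt(3); 3*sqrt(3) = 3*sqrt(3)
Combine: (4 - 3)·sqrt(3) = sqrt(3)

sqrt(3)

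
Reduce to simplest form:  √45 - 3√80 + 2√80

-√5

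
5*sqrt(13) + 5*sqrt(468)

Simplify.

5*sqrt(13) = 5*sqrt(13); 5*sqrt(468) = 30*sqrt(13)
Combine: (5 + 30)·sqrt(13) = 35*sqrt(13)

35*sqrt(13)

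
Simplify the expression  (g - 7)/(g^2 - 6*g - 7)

1/(g + 1)

Factor: g^2 - 6*g - 7 = (g + 1)*(g - 7)
Cancel the common factor (g - 7).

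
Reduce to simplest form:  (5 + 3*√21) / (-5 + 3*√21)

Multiply numerator and denominator by -3*√21 - 5.
Denominator becomes -164; numerator becomes -214 - 30*√21.

(15*√21 + 107)/82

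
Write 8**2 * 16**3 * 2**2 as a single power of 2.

2**20

8**2 = 2**6; 16**3 = 2**12; 2**2 = 2**2
Combine exponents: 2**20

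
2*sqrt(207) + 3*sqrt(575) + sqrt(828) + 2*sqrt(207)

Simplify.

2*sqrt(207) = 6*sqrt(23); 3*sqrt(575) = 15*sqrt(23); sqrt(828) = 6*sqrt(23); 2*sqrt(207) = 6*sqrt(23)
Combine: (6 + 15 + 6 + 6)·sqrt(23) = 33*sqrt(23)

33*sqrt(23)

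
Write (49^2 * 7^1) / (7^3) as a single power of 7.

49^2 = 7^4; 7^1 = 7^1; 7^3 = 7^3
Combine exponents: 7^2

7^2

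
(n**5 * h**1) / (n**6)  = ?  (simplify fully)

Quotient: (n**-1) * h**1

h/n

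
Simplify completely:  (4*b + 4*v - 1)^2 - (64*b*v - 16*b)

(4*b - 4*v + 1)^2

Expanding gives 16*b^2 - 32*b*v + 8*b + 16*v^2 - 8*v + 1, a perfect square.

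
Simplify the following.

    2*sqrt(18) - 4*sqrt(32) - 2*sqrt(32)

2*sqrt(18) = 6*sqrt(2); 4*sqrt(32) = 16*sqrt(2); 2*sqrt(32) = 8*sqrt(2)
Combine: (6 - 16 - 8)·sqrt(2) = -18*sqrt(2)

-18*sqrt(2)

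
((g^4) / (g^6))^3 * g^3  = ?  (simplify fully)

g^(-3)

Inside the bracket: (g^-2)
Raise to the power 3: (g^-6)
Multiply by g^3: add exponents.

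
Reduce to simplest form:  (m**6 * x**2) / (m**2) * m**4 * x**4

Quotient: m**4 * x**2
Multiply by m**4 * x**4: add exponents.

m**8*x**6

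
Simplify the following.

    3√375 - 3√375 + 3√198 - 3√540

-18*√15 + 9*√22

3√375 = 15*√15; 3√375 = 15*√15; 3√198 = 9*√22; 3√540 = 18*√15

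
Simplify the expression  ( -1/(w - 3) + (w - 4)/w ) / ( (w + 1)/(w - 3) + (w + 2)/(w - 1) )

(w^3 - 9*w^2 + 20*w - 12)/(2*w^3 - w^2 - 7*w)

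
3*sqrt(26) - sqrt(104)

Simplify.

sqrt(26)

3*sqrt(26) = 3*sqrt(26); sqrt(104) = 2*sqrt(26)
Combine: (3 - 2)·sqrt(26) = sqrt(26)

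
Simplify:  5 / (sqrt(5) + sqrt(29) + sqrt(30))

Group as (sqrt(29) + sqrt(30)) + sqrt(5); multiply by (sqrt(29) + sqrt(30)) - sqrt(5), then rationalise the remaining surd.

(-25*sqrt(174) + 10*sqrt(30) + 15*sqrt(29) + 135*sqrt(5))/282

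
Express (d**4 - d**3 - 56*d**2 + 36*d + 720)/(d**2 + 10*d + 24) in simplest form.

Factor: d**4 - d**3 - 56*d**2 + 36*d + 720 = (d - 5)*(d + 4)*(d - 6)*(d + 6);  d**2 + 10*d + 24 = (d + 6)*(d + 4)
Cancel the common factors (d + 4), (d + 6).

d**2 - 11*d + 30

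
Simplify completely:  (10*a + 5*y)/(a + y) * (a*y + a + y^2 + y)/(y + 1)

Factor: 10*a + 5*y = 5*(2*a + y);  a*y + a + y^2 + y = (a + y)*(y + 1)
Cancel the common factors (a + y), (y + 1).

10*a + 5*y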